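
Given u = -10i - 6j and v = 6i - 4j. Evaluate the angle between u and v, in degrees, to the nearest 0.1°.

115.3

u · v = (-10)·6 + (-6)·(-4) = -60 + 24 = -36
|u|² = 100 + 36 = 136,  |u| = √136 ≈ 11.661904
|v|² = 36 + 16 = 52,  |v| = √52 ≈ 7.211103
cos θ = -36 / (11.661904 · 7.211103) ≈ -0.42809
θ = arccos(-0.42809) ≈ 115.3°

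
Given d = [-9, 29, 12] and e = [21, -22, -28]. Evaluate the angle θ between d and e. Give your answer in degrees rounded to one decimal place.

d · e = (-9)·21 + 29·(-22) + 12·(-28) = -189 - 638 - 336 = -1163
|d|² = 81 + 841 + 144 = 1066,  |d| = √1066 ≈ 32.649655
|e|² = 441 + 484 + 784 = 1709,  |e| = √1709 ≈ 41.340053
cos θ = -1163 / (32.649655 · 41.340053) ≈ -0.86165
θ = arccos(-0.86165) ≈ 149.5°

149.5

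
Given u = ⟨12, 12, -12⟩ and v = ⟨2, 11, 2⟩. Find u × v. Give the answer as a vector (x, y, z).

(156, -48, 108)

i: 12·2 - (-12)·11 = 24 - (-132) = 156
j: (-12)·2 - 12·2 = -24 - 24 = -48
k: 12·11 - 12·2 = 132 - 24 = 108
u × v = (156, -48, 108)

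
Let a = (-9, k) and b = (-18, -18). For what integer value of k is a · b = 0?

9

a · b = (-9)·(-18) + k·(-18) = 162 - 18k
Set equal to 0: -18k = -162, so k = 9.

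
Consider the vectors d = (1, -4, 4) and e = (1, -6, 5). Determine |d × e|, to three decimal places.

i: (-4)·5 - 4·(-6) = -20 - (-24) = 4
j: 4·1 - 1·5 = 4 - 5 = -1
k: 1·(-6) - (-4)·1 = -6 - (-4) = -2
d × e = (4, -1, -2)
|d × e| = √(4² + (-1)² + (-2)²) = √21 ≈ 4.5826

4.583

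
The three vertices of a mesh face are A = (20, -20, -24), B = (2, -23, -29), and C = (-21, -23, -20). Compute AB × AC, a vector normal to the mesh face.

AB = (-18, -3, -5)
AC = (-41, -3, 4)
i: (-3)·4 - (-5)·(-3) = -12 - 15 = -27
j: (-5)·(-41) - (-18)·4 = 205 - (-72) = 277
k: (-18)·(-3) - (-3)·(-41) = 54 - 123 = -69
AB × AC = (-27, 277, -69)

(-27, 277, -69)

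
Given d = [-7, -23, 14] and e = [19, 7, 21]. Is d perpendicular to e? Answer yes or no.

yes

d · e = (-7)·19 + (-23)·7 + 14·21 = -133 - 161 + 294 = 0
Zero, so the vectors are orthogonal.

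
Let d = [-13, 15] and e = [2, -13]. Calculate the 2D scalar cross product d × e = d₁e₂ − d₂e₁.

139

(-13)·(-13) - 15·2 = 169 - 30 = 139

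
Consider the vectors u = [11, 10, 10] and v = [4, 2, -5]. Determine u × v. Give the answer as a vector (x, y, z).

(-70, 95, -18)

i: 10·(-5) - 10·2 = -50 - 20 = -70
j: 10·4 - 11·(-5) = 40 - (-55) = 95
k: 11·2 - 10·4 = 22 - 40 = -18
u × v = (-70, 95, -18)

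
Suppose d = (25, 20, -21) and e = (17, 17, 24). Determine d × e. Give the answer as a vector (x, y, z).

i: 20·24 - (-21)·17 = 480 - (-357) = 837
j: (-21)·17 - 25·24 = -357 - 600 = -957
k: 25·17 - 20·17 = 425 - 340 = 85
d × e = (837, -957, 85)

(837, -957, 85)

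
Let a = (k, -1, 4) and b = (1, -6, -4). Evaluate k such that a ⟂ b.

a · b = k·1 + (-1)·(-6) + 4·(-4) = -10 + 1k
Set equal to 0: 1k = 10, so k = 10.

10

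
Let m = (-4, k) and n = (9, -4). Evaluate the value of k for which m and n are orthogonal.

m · n = (-4)·9 + k·(-4) = -36 - 4k
Set equal to 0: -4k = 36, so k = -9.

-9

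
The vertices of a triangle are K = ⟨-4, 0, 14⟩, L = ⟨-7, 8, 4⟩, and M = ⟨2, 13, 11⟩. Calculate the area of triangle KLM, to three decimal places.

KL = (-3, 8, -10),  KM = (6, 13, -3)
i: 8·(-3) - (-10)·13 = -24 - (-130) = 106
j: (-10)·6 - (-3)·(-3) = -60 - 9 = -69
k: (-3)·13 - 8·6 = -39 - 48 = -87
KL × KM = (106, -69, -87)
|KL × KM| = √23566 ≈ 153.5122
area = ½ · 153.5122 ≈ 76.756

76.756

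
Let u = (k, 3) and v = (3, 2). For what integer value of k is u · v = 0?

-2

u · v = k·3 + 3·2 = 6 + 3k
Set equal to 0: 3k = -6, so k = -2.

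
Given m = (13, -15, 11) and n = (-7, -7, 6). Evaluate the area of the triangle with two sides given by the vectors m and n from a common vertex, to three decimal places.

125.110

i: (-15)·6 - 11·(-7) = -90 - (-77) = -13
j: 11·(-7) - 13·6 = -77 - 78 = -155
k: 13·(-7) - (-15)·(-7) = -91 - 105 = -196
m × n = (-13, -155, -196)
|m × n| = √((-13)² + (-155)² + (-196)²) = √62610 ≈ 250.2199
area = ½ · 250.2199 ≈ 125.110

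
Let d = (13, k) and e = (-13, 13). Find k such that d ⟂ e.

13

d · e = 13·(-13) + k·13 = -169 + 13k
Set equal to 0: 13k = 169, so k = 13.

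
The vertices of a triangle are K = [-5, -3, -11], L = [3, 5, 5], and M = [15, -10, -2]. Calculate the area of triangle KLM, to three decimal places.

KL = (8, 8, 16),  KM = (20, -7, 9)
i: 8·9 - 16·(-7) = 72 - (-112) = 184
j: 16·20 - 8·9 = 320 - 72 = 248
k: 8·(-7) - 8·20 = -56 - 160 = -216
KL × KM = (184, 248, -216)
|KL × KM| = √142016 ≈ 376.8501
area = ½ · 376.8501 ≈ 188.425

188.425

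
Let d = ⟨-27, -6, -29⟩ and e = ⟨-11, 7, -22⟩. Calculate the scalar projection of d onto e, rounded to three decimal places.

34.919

d · e = (-27)·(-11) + (-6)·7 + (-29)·(-22) = 297 - 42 + 638 = 893
|e| = √(121 + 49 + 484) = √654 ≈ 25.5734
comp_e d = 893 / √654 ≈ 34.919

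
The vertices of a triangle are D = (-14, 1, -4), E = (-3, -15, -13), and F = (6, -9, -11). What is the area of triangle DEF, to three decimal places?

DE = (11, -16, -9),  DF = (20, -10, -7)
i: (-16)·(-7) - (-9)·(-10) = 112 - 90 = 22
j: (-9)·20 - 11·(-7) = -180 - (-77) = -103
k: 11·(-10) - (-16)·20 = -110 - (-320) = 210
DE × DF = (22, -103, 210)
|DE × DF| = √55193 ≈ 234.9319
area = ½ · 234.9319 ≈ 117.466

117.466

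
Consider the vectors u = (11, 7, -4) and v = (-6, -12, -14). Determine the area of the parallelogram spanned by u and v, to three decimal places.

247.184

i: 7·(-14) - (-4)·(-12) = -98 - 48 = -146
j: (-4)·(-6) - 11·(-14) = 24 - (-154) = 178
k: 11·(-12) - 7·(-6) = -132 - (-42) = -90
u × v = (-146, 178, -90)
|u × v| = √((-146)² + 178² + (-90)²) = √61100 ≈ 247.1841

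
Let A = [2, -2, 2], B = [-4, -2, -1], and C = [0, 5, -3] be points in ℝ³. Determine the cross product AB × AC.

(21, -24, -42)

AB = (-6, 0, -3)
AC = (-2, 7, -5)
i: 0·(-5) - (-3)·7 = 0 - (-21) = 21
j: (-3)·(-2) - (-6)·(-5) = 6 - 30 = -24
k: (-6)·7 - 0·(-2) = -42 - 0 = -42
AB × AC = (21, -24, -42)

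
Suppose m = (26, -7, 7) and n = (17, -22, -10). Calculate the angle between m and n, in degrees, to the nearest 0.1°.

m · n = 26·17 + (-7)·(-22) + 7·(-10) = 442 + 154 - 70 = 526
|m|² = 676 + 49 + 49 = 774,  |m| = √774 ≈ 27.820855
|n|² = 289 + 484 + 100 = 873,  |n| = √873 ≈ 29.546573
cos θ = 526 / (27.820855 · 29.546573) ≈ 0.63989
θ = arccos(0.63989) ≈ 50.2°

50.2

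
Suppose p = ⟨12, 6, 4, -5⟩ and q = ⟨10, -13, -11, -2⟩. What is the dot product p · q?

8

p · q = 12·10 + 6·(-13) + 4·(-11) + (-5)·(-2) = 120 - 78 - 44 + 10 = 8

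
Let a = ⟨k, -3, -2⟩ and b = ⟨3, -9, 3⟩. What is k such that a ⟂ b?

-7

a · b = k·3 + (-3)·(-9) + (-2)·3 = 21 + 3k
Set equal to 0: 3k = -21, so k = -7.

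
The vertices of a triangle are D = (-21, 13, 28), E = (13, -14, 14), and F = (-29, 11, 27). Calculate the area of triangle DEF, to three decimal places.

159.666

DE = (34, -27, -14),  DF = (-8, -2, -1)
i: (-27)·(-1) - (-14)·(-2) = 27 - 28 = -1
j: (-14)·(-8) - 34·(-1) = 112 - (-34) = 146
k: 34·(-2) - (-27)·(-8) = -68 - 216 = -284
DE × DF = (-1, 146, -284)
|DE × DF| = √101973 ≈ 319.3321
area = ½ · 319.3321 ≈ 159.666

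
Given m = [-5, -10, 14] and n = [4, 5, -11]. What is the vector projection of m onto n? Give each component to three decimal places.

(-5.531, -6.914, 15.210)

m · n = (-5)·4 + (-10)·5 + 14·(-11) = -20 - 50 - 154 = -224
|n|² = 16 + 25 + 121 = 162
proj_n m = (-224/162) · (4, 5, -11) ≈ (-5.531, -6.914, 15.210)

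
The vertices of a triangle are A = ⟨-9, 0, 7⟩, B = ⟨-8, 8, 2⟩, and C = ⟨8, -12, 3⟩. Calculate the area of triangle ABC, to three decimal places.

96.085

AB = (1, 8, -5),  AC = (17, -12, -4)
i: 8·(-4) - (-5)·(-12) = -32 - 60 = -92
j: (-5)·17 - 1·(-4) = -85 - (-4) = -81
k: 1·(-12) - 8·17 = -12 - 136 = -148
AB × AC = (-92, -81, -148)
|AB × AC| = √36929 ≈ 192.1692
area = ½ · 192.1692 ≈ 96.085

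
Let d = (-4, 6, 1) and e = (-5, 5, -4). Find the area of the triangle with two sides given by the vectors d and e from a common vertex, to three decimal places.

i: 6·(-4) - 1·5 = -24 - 5 = -29
j: 1·(-5) - (-4)·(-4) = -5 - 16 = -21
k: (-4)·5 - 6·(-5) = -20 - (-30) = 10
d × e = (-29, -21, 10)
|d × e| = √((-29)² + (-21)² + 10²) = √1382 ≈ 37.1753
area = ½ · 37.1753 ≈ 18.588

18.588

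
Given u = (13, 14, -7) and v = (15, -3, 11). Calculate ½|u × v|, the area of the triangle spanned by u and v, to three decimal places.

i: 14·11 - (-7)·(-3) = 154 - 21 = 133
j: (-7)·15 - 13·11 = -105 - 143 = -248
k: 13·(-3) - 14·15 = -39 - 210 = -249
u × v = (133, -248, -249)
|u × v| = √(133² + (-248)² + (-249)²) = √141194 ≈ 375.7579
area = ½ · 375.7579 ≈ 187.879

187.879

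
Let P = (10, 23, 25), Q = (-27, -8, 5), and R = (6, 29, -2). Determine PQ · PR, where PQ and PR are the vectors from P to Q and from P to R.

502

PQ = Q − P = (-37, -31, -20)
PR = R − P = (-4, 6, -27)
PQ · PR = (-37)·(-4) + (-31)·6 + (-20)·(-27) = 148 - 186 + 540 = 502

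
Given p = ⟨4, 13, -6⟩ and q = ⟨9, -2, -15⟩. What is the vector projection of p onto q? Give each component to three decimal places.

p · q = 4·9 + 13·(-2) + (-6)·(-15) = 36 - 26 + 90 = 100
|q|² = 81 + 4 + 225 = 310
proj_q p = (100/310) · (9, -2, -15) ≈ (2.903, -0.645, -4.839)

(2.903, -0.645, -4.839)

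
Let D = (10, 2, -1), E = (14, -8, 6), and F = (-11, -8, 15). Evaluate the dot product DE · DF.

128

DE = E − D = (4, -10, 7)
DF = F − D = (-21, -10, 16)
DE · DF = 4·(-21) + (-10)·(-10) + 7·16 = -84 + 100 + 112 = 128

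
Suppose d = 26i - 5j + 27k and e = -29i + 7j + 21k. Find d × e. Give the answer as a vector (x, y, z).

(-294, -1329, 37)

i: (-5)·21 - 27·7 = -105 - 189 = -294
j: 27·(-29) - 26·21 = -783 - 546 = -1329
k: 26·7 - (-5)·(-29) = 182 - 145 = 37
d × e = (-294, -1329, 37)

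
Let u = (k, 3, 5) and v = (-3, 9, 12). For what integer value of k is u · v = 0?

29

u · v = k·(-3) + 3·9 + 5·12 = 87 - 3k
Set equal to 0: -3k = -87, so k = 29.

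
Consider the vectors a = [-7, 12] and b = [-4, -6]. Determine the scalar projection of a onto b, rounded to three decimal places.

a · b = (-7)·(-4) + 12·(-6) = 28 - 72 = -44
|b| = √(16 + 36) = √52 ≈ 7.2111
comp_b a = -44 / √52 ≈ -6.102

-6.102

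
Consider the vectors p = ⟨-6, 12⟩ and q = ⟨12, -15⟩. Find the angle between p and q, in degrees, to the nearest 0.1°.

p · q = (-6)·12 + 12·(-15) = -72 - 180 = -252
|p|² = 36 + 144 = 180,  |p| = √180 ≈ 13.416408
|q|² = 144 + 225 = 369,  |q| = √369 ≈ 19.209373
cos θ = -252 / (13.416408 · 19.209373) ≈ -0.97780
θ = arccos(-0.97780) ≈ 167.9°

167.9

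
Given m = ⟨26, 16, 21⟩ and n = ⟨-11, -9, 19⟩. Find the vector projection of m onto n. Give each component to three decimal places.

(0.606, 0.496, -1.046)

m · n = 26·(-11) + 16·(-9) + 21·19 = -286 - 144 + 399 = -31
|n|² = 121 + 81 + 361 = 563
proj_n m = (-31/563) · (-11, -9, 19) ≈ (0.606, 0.496, -1.046)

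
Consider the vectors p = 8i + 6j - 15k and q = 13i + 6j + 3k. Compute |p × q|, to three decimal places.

i: 6·3 - (-15)·6 = 18 - (-90) = 108
j: (-15)·13 - 8·3 = -195 - 24 = -219
k: 8·6 - 6·13 = 48 - 78 = -30
p × q = (108, -219, -30)
|p × q| = √(108² + (-219)² + (-30)²) = √60525 ≈ 246.0183

246.018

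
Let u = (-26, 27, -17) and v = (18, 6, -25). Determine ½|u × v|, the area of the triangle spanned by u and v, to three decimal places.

i: 27·(-25) - (-17)·6 = -675 - (-102) = -573
j: (-17)·18 - (-26)·(-25) = -306 - 650 = -956
k: (-26)·6 - 27·18 = -156 - 486 = -642
u × v = (-573, -956, -642)
|u × v| = √((-573)² + (-956)² + (-642)²) = √1654429 ≈ 1286.2461
area = ½ · 1286.2461 ≈ 643.123

643.123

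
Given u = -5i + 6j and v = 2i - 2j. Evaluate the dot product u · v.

u · v = (-5)·2 + 6·(-2) = -10 - 12 = -22

-22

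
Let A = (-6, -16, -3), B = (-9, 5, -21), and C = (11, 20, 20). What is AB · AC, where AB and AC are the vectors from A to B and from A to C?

AB = B − A = (-3, 21, -18)
AC = C − A = (17, 36, 23)
AB · AC = (-3)·17 + 21·36 + (-18)·23 = -51 + 756 - 414 = 291

291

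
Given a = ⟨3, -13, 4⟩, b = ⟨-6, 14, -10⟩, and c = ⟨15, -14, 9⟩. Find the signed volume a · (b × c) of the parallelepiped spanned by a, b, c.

b × c:
i: 14·9 - (-10)·(-14) = 126 - 140 = -14
j: (-10)·15 - (-6)·9 = -150 - (-54) = -96
k: (-6)·(-14) - 14·15 = 84 - 210 = -126
b × c = (-14, -96, -126)
a · (b × c) = 3·(-14) + (-13)·(-96) + 4·(-126) = -42 + 1248 - 504 = 702

702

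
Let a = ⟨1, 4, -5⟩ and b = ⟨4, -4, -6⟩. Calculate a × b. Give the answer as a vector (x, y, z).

(-44, -14, -20)

i: 4·(-6) - (-5)·(-4) = -24 - 20 = -44
j: (-5)·4 - 1·(-6) = -20 - (-6) = -14
k: 1·(-4) - 4·4 = -4 - 16 = -20
a × b = (-44, -14, -20)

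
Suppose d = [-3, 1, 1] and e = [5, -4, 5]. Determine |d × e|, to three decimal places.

i: 1·5 - 1·(-4) = 5 - (-4) = 9
j: 1·5 - (-3)·5 = 5 - (-15) = 20
k: (-3)·(-4) - 1·5 = 12 - 5 = 7
d × e = (9, 20, 7)
|d × e| = √(9² + 20² + 7²) = √530 ≈ 23.0217

23.022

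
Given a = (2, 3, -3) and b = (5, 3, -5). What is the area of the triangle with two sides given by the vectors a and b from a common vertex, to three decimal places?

5.958

i: 3·(-5) - (-3)·3 = -15 - (-9) = -6
j: (-3)·5 - 2·(-5) = -15 - (-10) = -5
k: 2·3 - 3·5 = 6 - 15 = -9
a × b = (-6, -5, -9)
|a × b| = √((-6)² + (-5)² + (-9)²) = √142 ≈ 11.9164
area = ½ · 11.9164 ≈ 5.958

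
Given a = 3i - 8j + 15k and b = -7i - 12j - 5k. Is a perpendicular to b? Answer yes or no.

a · b = 3·(-7) + (-8)·(-12) + 15·(-5) = -21 + 96 - 75 = 0
Zero, so the vectors are orthogonal.

yes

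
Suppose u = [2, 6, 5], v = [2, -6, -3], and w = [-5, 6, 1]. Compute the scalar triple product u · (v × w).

v × w:
i: (-6)·1 - (-3)·6 = -6 - (-18) = 12
j: (-3)·(-5) - 2·1 = 15 - 2 = 13
k: 2·6 - (-6)·(-5) = 12 - 30 = -18
v × w = (12, 13, -18)
u · (v × w) = 2·12 + 6·13 + 5·(-18) = 24 + 78 - 90 = 12

12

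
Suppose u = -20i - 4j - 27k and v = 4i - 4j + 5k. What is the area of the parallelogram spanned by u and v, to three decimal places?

i: (-4)·5 - (-27)·(-4) = -20 - 108 = -128
j: (-27)·4 - (-20)·5 = -108 - (-100) = -8
k: (-20)·(-4) - (-4)·4 = 80 - (-16) = 96
u × v = (-128, -8, 96)
|u × v| = √((-128)² + (-8)² + 96²) = √25664 ≈ 160.1999

160.200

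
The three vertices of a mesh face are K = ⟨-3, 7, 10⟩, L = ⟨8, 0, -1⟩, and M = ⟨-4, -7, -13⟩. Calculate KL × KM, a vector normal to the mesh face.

KL = (11, -7, -11)
KM = (-1, -14, -23)
i: (-7)·(-23) - (-11)·(-14) = 161 - 154 = 7
j: (-11)·(-1) - 11·(-23) = 11 - (-253) = 264
k: 11·(-14) - (-7)·(-1) = -154 - 7 = -161
KL × KM = (7, 264, -161)

(7, 264, -161)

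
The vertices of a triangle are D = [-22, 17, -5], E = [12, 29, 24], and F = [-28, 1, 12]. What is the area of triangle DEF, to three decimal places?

DE = (34, 12, 29),  DF = (-6, -16, 17)
i: 12·17 - 29·(-16) = 204 - (-464) = 668
j: 29·(-6) - 34·17 = -174 - 578 = -752
k: 34·(-16) - 12·(-6) = -544 - (-72) = -472
DE × DF = (668, -752, -472)
|DE × DF| = √1234512 ≈ 1111.0860
area = ½ · 1111.0860 ≈ 555.543

555.543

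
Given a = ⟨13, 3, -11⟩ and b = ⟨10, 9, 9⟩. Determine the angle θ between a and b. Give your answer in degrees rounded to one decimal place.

78.0

a · b = 13·10 + 3·9 + (-11)·9 = 130 + 27 - 99 = 58
|a|² = 169 + 9 + 121 = 299,  |a| = √299 ≈ 17.291616
|b|² = 100 + 81 + 81 = 262,  |b| = √262 ≈ 16.186414
cos θ = 58 / (17.291616 · 16.186414) ≈ 0.20722
θ = arccos(0.20722) ≈ 78.0°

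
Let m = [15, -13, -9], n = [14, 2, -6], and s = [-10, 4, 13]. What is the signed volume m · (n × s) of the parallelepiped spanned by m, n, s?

1652

n × s:
i: 2·13 - (-6)·4 = 26 - (-24) = 50
j: (-6)·(-10) - 14·13 = 60 - 182 = -122
k: 14·4 - 2·(-10) = 56 - (-20) = 76
n × s = (50, -122, 76)
m · (n × s) = 15·50 + (-13)·(-122) + (-9)·76 = 750 + 1586 - 684 = 1652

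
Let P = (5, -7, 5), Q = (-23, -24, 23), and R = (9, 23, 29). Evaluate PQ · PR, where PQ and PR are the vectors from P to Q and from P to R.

-190

PQ = Q − P = (-28, -17, 18)
PR = R − P = (4, 30, 24)
PQ · PR = (-28)·4 + (-17)·30 + 18·24 = -112 - 510 + 432 = -190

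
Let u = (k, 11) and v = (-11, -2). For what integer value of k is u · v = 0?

u · v = k·(-11) + 11·(-2) = -22 - 11k
Set equal to 0: -11k = 22, so k = -2.

-2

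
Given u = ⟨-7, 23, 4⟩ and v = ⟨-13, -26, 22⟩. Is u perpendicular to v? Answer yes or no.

no

u · v = (-7)·(-13) + 23·(-26) + 4·22 = 91 - 598 + 88 = -419
Nonzero, so the vectors are not orthogonal.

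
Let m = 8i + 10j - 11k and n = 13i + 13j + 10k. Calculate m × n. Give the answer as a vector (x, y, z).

(243, -223, -26)

i: 10·10 - (-11)·13 = 100 - (-143) = 243
j: (-11)·13 - 8·10 = -143 - 80 = -223
k: 8·13 - 10·13 = 104 - 130 = -26
m × n = (243, -223, -26)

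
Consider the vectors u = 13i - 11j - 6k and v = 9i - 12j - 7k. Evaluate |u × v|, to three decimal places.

68.140

i: (-11)·(-7) - (-6)·(-12) = 77 - 72 = 5
j: (-6)·9 - 13·(-7) = -54 - (-91) = 37
k: 13·(-12) - (-11)·9 = -156 - (-99) = -57
u × v = (5, 37, -57)
|u × v| = √(5² + 37² + (-57)²) = √4643 ≈ 68.1396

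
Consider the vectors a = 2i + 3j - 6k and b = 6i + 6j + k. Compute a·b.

a · b = 2·6 + 3·6 + (-6)·1 = 12 + 18 - 6 = 24

24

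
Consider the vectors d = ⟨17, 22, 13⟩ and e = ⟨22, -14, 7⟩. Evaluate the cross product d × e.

(336, 167, -722)

i: 22·7 - 13·(-14) = 154 - (-182) = 336
j: 13·22 - 17·7 = 286 - 119 = 167
k: 17·(-14) - 22·22 = -238 - 484 = -722
d × e = (336, 167, -722)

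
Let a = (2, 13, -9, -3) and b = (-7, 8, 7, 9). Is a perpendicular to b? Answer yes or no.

yes

a · b = 2·(-7) + 13·8 + (-9)·7 + (-3)·9 = -14 + 104 - 63 - 27 = 0
Zero, so the vectors are orthogonal.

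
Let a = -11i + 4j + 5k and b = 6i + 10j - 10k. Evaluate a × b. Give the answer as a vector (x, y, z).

(-90, -80, -134)

i: 4·(-10) - 5·10 = -40 - 50 = -90
j: 5·6 - (-11)·(-10) = 30 - 110 = -80
k: (-11)·10 - 4·6 = -110 - 24 = -134
a × b = (-90, -80, -134)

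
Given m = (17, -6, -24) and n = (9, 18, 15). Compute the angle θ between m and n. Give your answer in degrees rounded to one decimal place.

114.7

m · n = 17·9 + (-6)·18 + (-24)·15 = 153 - 108 - 360 = -315
|m|² = 289 + 36 + 576 = 901,  |m| = √901 ≈ 30.016662
|n|² = 81 + 324 + 225 = 630,  |n| = √630 ≈ 25.099801
cos θ = -315 / (30.016662 · 25.099801) ≈ -0.41810
θ = arccos(-0.41810) ≈ 114.7°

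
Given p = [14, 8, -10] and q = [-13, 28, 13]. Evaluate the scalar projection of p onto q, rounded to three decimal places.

p · q = 14·(-13) + 8·28 + (-10)·13 = -182 + 224 - 130 = -88
|q| = √(169 + 784 + 169) = √1122 ≈ 33.4963
comp_q p = -88 / √1122 ≈ -2.627

-2.627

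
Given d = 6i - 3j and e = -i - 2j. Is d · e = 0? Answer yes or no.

d · e = 6·(-1) + (-3)·(-2) = -6 + 6 = 0
Zero, so the vectors are orthogonal.

yes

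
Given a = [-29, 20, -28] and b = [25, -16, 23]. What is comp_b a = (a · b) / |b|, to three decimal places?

-44.980

a · b = (-29)·25 + 20·(-16) + (-28)·23 = -725 - 320 - 644 = -1689
|b| = √(625 + 256 + 529) = √1410 ≈ 37.5500
comp_b a = -1689 / √1410 ≈ -44.980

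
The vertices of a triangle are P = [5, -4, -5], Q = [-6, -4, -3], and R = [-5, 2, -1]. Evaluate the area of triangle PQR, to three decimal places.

PQ = (-11, 0, 2),  PR = (-10, 6, 4)
i: 0·4 - 2·6 = 0 - 12 = -12
j: 2·(-10) - (-11)·4 = -20 - (-44) = 24
k: (-11)·6 - 0·(-10) = -66 - 0 = -66
PQ × PR = (-12, 24, -66)
|PQ × PR| = √5076 ≈ 71.2461
area = ½ · 71.2461 ≈ 35.623

35.623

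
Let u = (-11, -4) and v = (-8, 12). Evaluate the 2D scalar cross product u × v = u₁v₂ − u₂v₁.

-164

(-11)·12 - (-4)·(-8) = -132 - 32 = -164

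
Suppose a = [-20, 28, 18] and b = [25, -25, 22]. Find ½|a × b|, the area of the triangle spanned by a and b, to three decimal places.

i: 28·22 - 18·(-25) = 616 - (-450) = 1066
j: 18·25 - (-20)·22 = 450 - (-440) = 890
k: (-20)·(-25) - 28·25 = 500 - 700 = -200
a × b = (1066, 890, -200)
|a × b| = √(1066² + 890² + (-200)²) = √1968456 ≈ 1403.0167
area = ½ · 1403.0167 ≈ 701.508

701.508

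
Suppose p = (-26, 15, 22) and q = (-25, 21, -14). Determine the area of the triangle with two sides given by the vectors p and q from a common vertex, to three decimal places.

573.633

i: 15·(-14) - 22·21 = -210 - 462 = -672
j: 22·(-25) - (-26)·(-14) = -550 - 364 = -914
k: (-26)·21 - 15·(-25) = -546 - (-375) = -171
p × q = (-672, -914, -171)
|p × q| = √((-672)² + (-914)² + (-171)²) = √1316221 ≈ 1147.2668
area = ½ · 1147.2668 ≈ 573.633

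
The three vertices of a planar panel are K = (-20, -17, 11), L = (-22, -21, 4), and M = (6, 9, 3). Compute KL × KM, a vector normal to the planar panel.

(214, -198, 52)

KL = (-2, -4, -7)
KM = (26, 26, -8)
i: (-4)·(-8) - (-7)·26 = 32 - (-182) = 214
j: (-7)·26 - (-2)·(-8) = -182 - 16 = -198
k: (-2)·26 - (-4)·26 = -52 - (-104) = 52
KL × KM = (214, -198, 52)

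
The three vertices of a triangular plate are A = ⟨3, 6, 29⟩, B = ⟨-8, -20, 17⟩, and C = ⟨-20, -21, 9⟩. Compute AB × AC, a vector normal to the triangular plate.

(196, 56, -301)

AB = (-11, -26, -12)
AC = (-23, -27, -20)
i: (-26)·(-20) - (-12)·(-27) = 520 - 324 = 196
j: (-12)·(-23) - (-11)·(-20) = 276 - 220 = 56
k: (-11)·(-27) - (-26)·(-23) = 297 - 598 = -301
AB × AC = (196, 56, -301)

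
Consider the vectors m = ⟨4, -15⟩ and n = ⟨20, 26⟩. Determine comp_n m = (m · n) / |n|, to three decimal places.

m · n = 4·20 + (-15)·26 = 80 - 390 = -310
|n| = √(400 + 676) = √1076 ≈ 32.8024
comp_n m = -310 / √1076 ≈ -9.451

-9.451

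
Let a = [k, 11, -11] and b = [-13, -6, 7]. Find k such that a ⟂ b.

a · b = k·(-13) + 11·(-6) + (-11)·7 = -143 - 13k
Set equal to 0: -13k = 143, so k = -11.

-11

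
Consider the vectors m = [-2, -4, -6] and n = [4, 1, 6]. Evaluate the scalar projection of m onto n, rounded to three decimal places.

m · n = (-2)·4 + (-4)·1 + (-6)·6 = -8 - 4 - 36 = -48
|n| = √(16 + 1 + 36) = √53 ≈ 7.2801
comp_n m = -48 / √53 ≈ -6.593

-6.593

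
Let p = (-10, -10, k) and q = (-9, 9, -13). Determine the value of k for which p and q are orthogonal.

p · q = (-10)·(-9) + (-10)·9 + k·(-13) = 0 - 13k
Set equal to 0: -13k = 0, so k = 0.

0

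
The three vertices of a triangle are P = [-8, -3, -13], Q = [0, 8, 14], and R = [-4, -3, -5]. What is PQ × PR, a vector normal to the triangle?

(88, 44, -44)

PQ = (8, 11, 27)
PR = (4, 0, 8)
i: 11·8 - 27·0 = 88 - 0 = 88
j: 27·4 - 8·8 = 108 - 64 = 44
k: 8·0 - 11·4 = 0 - 44 = -44
PQ × PR = (88, 44, -44)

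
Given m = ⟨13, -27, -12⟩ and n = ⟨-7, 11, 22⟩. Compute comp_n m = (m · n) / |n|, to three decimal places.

m · n = 13·(-7) + (-27)·11 + (-12)·22 = -91 - 297 - 264 = -652
|n| = √(49 + 121 + 484) = √654 ≈ 25.5734
comp_n m = -652 / √654 ≈ -25.495

-25.495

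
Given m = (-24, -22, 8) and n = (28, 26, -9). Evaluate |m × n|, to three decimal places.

i: (-22)·(-9) - 8·26 = 198 - 208 = -10
j: 8·28 - (-24)·(-9) = 224 - 216 = 8
k: (-24)·26 - (-22)·28 = -624 - (-616) = -8
m × n = (-10, 8, -8)
|m × n| = √((-10)² + 8² + (-8)²) = √228 ≈ 15.0997

15.100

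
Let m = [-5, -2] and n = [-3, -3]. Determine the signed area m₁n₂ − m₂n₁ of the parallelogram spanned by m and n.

9

(-5)·(-3) - (-2)·(-3) = 15 - 6 = 9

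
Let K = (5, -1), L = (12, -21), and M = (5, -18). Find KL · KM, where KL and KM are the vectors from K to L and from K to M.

KL = L − K = (7, -20)
KM = M − K = (0, -17)
KL · KM = 7·0 + (-20)·(-17) = 0 + 340 = 340

340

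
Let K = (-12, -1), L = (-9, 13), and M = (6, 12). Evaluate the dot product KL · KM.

KL = L − K = (3, 14)
KM = M − K = (18, 13)
KL · KM = 3·18 + 14·13 = 54 + 182 = 236

236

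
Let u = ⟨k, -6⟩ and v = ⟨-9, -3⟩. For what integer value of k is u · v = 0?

2

u · v = k·(-9) + (-6)·(-3) = 18 - 9k
Set equal to 0: -9k = -18, so k = 2.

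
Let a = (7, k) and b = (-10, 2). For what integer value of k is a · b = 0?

35

a · b = 7·(-10) + k·2 = -70 + 2k
Set equal to 0: 2k = 70, so k = 35.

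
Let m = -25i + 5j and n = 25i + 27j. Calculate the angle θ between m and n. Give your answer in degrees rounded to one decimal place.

121.5

m · n = (-25)·25 + 5·27 = -625 + 135 = -490
|m|² = 625 + 25 = 650,  |m| = √650 ≈ 25.495098
|n|² = 625 + 729 = 1354,  |n| = √1354 ≈ 36.796739
cos θ = -490 / (25.495098 · 36.796739) ≈ -0.52231
θ = arccos(-0.52231) ≈ 121.5°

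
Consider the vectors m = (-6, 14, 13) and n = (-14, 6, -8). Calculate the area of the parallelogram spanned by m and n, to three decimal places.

338.526

i: 14·(-8) - 13·6 = -112 - 78 = -190
j: 13·(-14) - (-6)·(-8) = -182 - 48 = -230
k: (-6)·6 - 14·(-14) = -36 - (-196) = 160
m × n = (-190, -230, 160)
|m × n| = √((-190)² + (-230)² + 160²) = √114600 ≈ 338.5262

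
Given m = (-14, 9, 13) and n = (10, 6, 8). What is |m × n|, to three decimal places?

298.121

i: 9·8 - 13·6 = 72 - 78 = -6
j: 13·10 - (-14)·8 = 130 - (-112) = 242
k: (-14)·6 - 9·10 = -84 - 90 = -174
m × n = (-6, 242, -174)
|m × n| = √((-6)² + 242² + (-174)²) = √88876 ≈ 298.1208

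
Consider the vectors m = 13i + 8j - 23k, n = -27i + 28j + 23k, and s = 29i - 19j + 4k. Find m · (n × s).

n × s:
i: 28·4 - 23·(-19) = 112 - (-437) = 549
j: 23·29 - (-27)·4 = 667 - (-108) = 775
k: (-27)·(-19) - 28·29 = 513 - 812 = -299
n × s = (549, 775, -299)
m · (n × s) = 13·549 + 8·775 + (-23)·(-299) = 7137 + 6200 + 6877 = 20214

20214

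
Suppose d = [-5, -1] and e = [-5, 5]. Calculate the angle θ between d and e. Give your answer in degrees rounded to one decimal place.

56.3

d · e = (-5)·(-5) + (-1)·5 = 25 - 5 = 20
|d|² = 25 + 1 = 26,  |d| = √26 ≈ 5.099020
|e|² = 25 + 25 = 50,  |e| = √50 ≈ 7.071068
cos θ = 20 / (5.099020 · 7.071068) ≈ 0.55470
θ = arccos(0.55470) ≈ 56.3°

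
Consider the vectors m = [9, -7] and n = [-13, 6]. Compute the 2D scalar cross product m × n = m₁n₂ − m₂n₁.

-37

9·6 - (-7)·(-13) = 54 - 91 = -37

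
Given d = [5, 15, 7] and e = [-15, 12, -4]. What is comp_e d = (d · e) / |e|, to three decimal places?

d · e = 5·(-15) + 15·12 + 7·(-4) = -75 + 180 - 28 = 77
|e| = √(225 + 144 + 16) = √385 ≈ 19.6214
comp_e d = 77 / √385 ≈ 3.924

3.924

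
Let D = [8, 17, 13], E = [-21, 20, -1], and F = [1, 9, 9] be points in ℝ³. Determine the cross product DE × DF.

DE = (-29, 3, -14)
DF = (-7, -8, -4)
i: 3·(-4) - (-14)·(-8) = -12 - 112 = -124
j: (-14)·(-7) - (-29)·(-4) = 98 - 116 = -18
k: (-29)·(-8) - 3·(-7) = 232 - (-21) = 253
DE × DF = (-124, -18, 253)

(-124, -18, 253)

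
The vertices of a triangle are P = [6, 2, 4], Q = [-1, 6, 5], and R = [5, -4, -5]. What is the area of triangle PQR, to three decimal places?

42.166

PQ = (-7, 4, 1),  PR = (-1, -6, -9)
i: 4·(-9) - 1·(-6) = -36 - (-6) = -30
j: 1·(-1) - (-7)·(-9) = -1 - 63 = -64
k: (-7)·(-6) - 4·(-1) = 42 - (-4) = 46
PQ × PR = (-30, -64, 46)
|PQ × PR| = √7112 ≈ 84.3327
area = ½ · 84.3327 ≈ 42.166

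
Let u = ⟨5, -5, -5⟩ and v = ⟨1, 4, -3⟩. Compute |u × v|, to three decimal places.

i: (-5)·(-3) - (-5)·4 = 15 - (-20) = 35
j: (-5)·1 - 5·(-3) = -5 - (-15) = 10
k: 5·4 - (-5)·1 = 20 - (-5) = 25
u × v = (35, 10, 25)
|u × v| = √(35² + 10² + 25²) = √1950 ≈ 44.1588

44.159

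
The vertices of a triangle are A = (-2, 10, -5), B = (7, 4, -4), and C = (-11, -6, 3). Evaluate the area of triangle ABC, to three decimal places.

AB = (9, -6, 1),  AC = (-9, -16, 8)
i: (-6)·8 - 1·(-16) = -48 - (-16) = -32
j: 1·(-9) - 9·8 = -9 - 72 = -81
k: 9·(-16) - (-6)·(-9) = -144 - 54 = -198
AB × AC = (-32, -81, -198)
|AB × AC| = √46789 ≈ 216.3077
area = ½ · 216.3077 ≈ 108.154

108.154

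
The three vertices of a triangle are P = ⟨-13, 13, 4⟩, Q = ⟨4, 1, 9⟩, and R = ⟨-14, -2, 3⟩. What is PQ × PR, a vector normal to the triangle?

(87, 12, -267)

PQ = (17, -12, 5)
PR = (-1, -15, -1)
i: (-12)·(-1) - 5·(-15) = 12 - (-75) = 87
j: 5·(-1) - 17·(-1) = -5 - (-17) = 12
k: 17·(-15) - (-12)·(-1) = -255 - 12 = -267
PQ × PR = (87, 12, -267)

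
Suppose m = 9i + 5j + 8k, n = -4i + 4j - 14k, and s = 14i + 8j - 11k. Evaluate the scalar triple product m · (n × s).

n × s:
i: 4·(-11) - (-14)·8 = -44 - (-112) = 68
j: (-14)·14 - (-4)·(-11) = -196 - 44 = -240
k: (-4)·8 - 4·14 = -32 - 56 = -88
n × s = (68, -240, -88)
m · (n × s) = 9·68 + 5·(-240) + 8·(-88) = 612 - 1200 - 704 = -1292

-1292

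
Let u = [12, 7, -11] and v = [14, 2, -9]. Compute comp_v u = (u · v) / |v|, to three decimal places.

16.763

u · v = 12·14 + 7·2 + (-11)·(-9) = 168 + 14 + 99 = 281
|v| = √(196 + 4 + 81) = √281 ≈ 16.7631
comp_v u = 281 / √281 ≈ 16.763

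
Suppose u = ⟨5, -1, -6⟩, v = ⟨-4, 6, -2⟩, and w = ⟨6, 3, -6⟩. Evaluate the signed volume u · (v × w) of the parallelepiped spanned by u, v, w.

v × w:
i: 6·(-6) - (-2)·3 = -36 - (-6) = -30
j: (-2)·6 - (-4)·(-6) = -12 - 24 = -36
k: (-4)·3 - 6·6 = -12 - 36 = -48
v × w = (-30, -36, -48)
u · (v × w) = 5·(-30) + (-1)·(-36) + (-6)·(-48) = -150 + 36 + 288 = 174

174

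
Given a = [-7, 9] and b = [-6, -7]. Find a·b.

a · b = (-7)·(-6) + 9·(-7) = 42 - 63 = -21

-21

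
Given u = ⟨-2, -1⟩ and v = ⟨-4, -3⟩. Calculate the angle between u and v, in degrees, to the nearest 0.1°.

10.3

u · v = (-2)·(-4) + (-1)·(-3) = 8 + 3 = 11
|u|² = 4 + 1 = 5,  |u| = √5 ≈ 2.236068
|v|² = 16 + 9 = 25,  |v| = √25 ≈ 5.000000
cos θ = 11 / (2.236068 · 5.000000) ≈ 0.98387
θ = arccos(0.98387) ≈ 10.3°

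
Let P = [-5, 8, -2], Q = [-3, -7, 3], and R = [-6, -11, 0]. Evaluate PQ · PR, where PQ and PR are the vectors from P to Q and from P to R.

293

PQ = Q − P = (2, -15, 5)
PR = R − P = (-1, -19, 2)
PQ · PR = 2·(-1) + (-15)·(-19) + 5·2 = -2 + 285 + 10 = 293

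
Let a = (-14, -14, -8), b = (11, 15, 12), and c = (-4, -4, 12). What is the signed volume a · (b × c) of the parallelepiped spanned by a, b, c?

-800

b × c:
i: 15·12 - 12·(-4) = 180 - (-48) = 228
j: 12·(-4) - 11·12 = -48 - 132 = -180
k: 11·(-4) - 15·(-4) = -44 - (-60) = 16
b × c = (228, -180, 16)
a · (b × c) = (-14)·228 + (-14)·(-180) + (-8)·16 = -3192 + 2520 - 128 = -800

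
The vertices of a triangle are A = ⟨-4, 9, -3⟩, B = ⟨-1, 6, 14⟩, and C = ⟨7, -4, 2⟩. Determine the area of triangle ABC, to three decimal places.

134.216

AB = (3, -3, 17),  AC = (11, -13, 5)
i: (-3)·5 - 17·(-13) = -15 - (-221) = 206
j: 17·11 - 3·5 = 187 - 15 = 172
k: 3·(-13) - (-3)·11 = -39 - (-33) = -6
AB × AC = (206, 172, -6)
|AB × AC| = √72056 ≈ 268.4325
area = ½ · 268.4325 ≈ 134.216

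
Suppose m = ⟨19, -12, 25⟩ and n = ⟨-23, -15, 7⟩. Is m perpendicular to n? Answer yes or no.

m · n = 19·(-23) + (-12)·(-15) + 25·7 = -437 + 180 + 175 = -82
Nonzero, so the vectors are not orthogonal.

no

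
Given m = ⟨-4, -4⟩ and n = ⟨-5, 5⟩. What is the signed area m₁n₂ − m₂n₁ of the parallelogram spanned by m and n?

-40

(-4)·5 - (-4)·(-5) = -20 - 20 = -40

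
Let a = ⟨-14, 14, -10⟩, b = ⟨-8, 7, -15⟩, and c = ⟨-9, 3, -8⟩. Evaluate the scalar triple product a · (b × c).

758

b × c:
i: 7·(-8) - (-15)·3 = -56 - (-45) = -11
j: (-15)·(-9) - (-8)·(-8) = 135 - 64 = 71
k: (-8)·3 - 7·(-9) = -24 - (-63) = 39
b × c = (-11, 71, 39)
a · (b × c) = (-14)·(-11) + 14·71 + (-10)·39 = 154 + 994 - 390 = 758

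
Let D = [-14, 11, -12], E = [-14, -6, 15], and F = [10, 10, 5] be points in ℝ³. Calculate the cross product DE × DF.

DE = (0, -17, 27)
DF = (24, -1, 17)
i: (-17)·17 - 27·(-1) = -289 - (-27) = -262
j: 27·24 - 0·17 = 648 - 0 = 648
k: 0·(-1) - (-17)·24 = 0 - (-408) = 408
DE × DF = (-262, 648, 408)

(-262, 648, 408)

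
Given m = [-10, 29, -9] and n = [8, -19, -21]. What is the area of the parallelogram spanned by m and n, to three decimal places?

i: 29·(-21) - (-9)·(-19) = -609 - 171 = -780
j: (-9)·8 - (-10)·(-21) = -72 - 210 = -282
k: (-10)·(-19) - 29·8 = 190 - 232 = -42
m × n = (-780, -282, -42)
|m × n| = √((-780)² + (-282)² + (-42)²) = √689688 ≈ 830.4746

830.475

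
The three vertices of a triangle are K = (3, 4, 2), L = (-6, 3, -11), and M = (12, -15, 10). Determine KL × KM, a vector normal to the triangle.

(-255, -45, 180)

KL = (-9, -1, -13)
KM = (9, -19, 8)
i: (-1)·8 - (-13)·(-19) = -8 - 247 = -255
j: (-13)·9 - (-9)·8 = -117 - (-72) = -45
k: (-9)·(-19) - (-1)·9 = 171 - (-9) = 180
KL × KM = (-255, -45, 180)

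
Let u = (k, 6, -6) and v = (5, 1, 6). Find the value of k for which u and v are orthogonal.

u · v = k·5 + 6·1 + (-6)·6 = -30 + 5k
Set equal to 0: 5k = 30, so k = 6.

6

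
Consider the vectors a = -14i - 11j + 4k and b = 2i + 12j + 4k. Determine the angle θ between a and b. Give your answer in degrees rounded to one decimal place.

a · b = (-14)·2 + (-11)·12 + 4·4 = -28 - 132 + 16 = -144
|a|² = 196 + 121 + 16 = 333,  |a| = √333 ≈ 18.248288
|b|² = 4 + 144 + 16 = 164,  |b| = √164 ≈ 12.806248
cos θ = -144 / (18.248288 · 12.806248) ≈ -0.61620
θ = arccos(-0.61620) ≈ 128.0°

128.0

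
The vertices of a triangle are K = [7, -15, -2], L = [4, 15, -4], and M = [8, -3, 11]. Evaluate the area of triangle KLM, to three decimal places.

KL = (-3, 30, -2),  KM = (1, 12, 13)
i: 30·13 - (-2)·12 = 390 - (-24) = 414
j: (-2)·1 - (-3)·13 = -2 - (-39) = 37
k: (-3)·12 - 30·1 = -36 - 30 = -66
KL × KM = (414, 37, -66)
|KL × KM| = √177121 ≈ 420.8575
area = ½ · 420.8575 ≈ 210.429

210.429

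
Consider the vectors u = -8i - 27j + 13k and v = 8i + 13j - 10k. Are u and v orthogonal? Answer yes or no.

no

u · v = (-8)·8 + (-27)·13 + 13·(-10) = -64 - 351 - 130 = -545
Nonzero, so the vectors are not orthogonal.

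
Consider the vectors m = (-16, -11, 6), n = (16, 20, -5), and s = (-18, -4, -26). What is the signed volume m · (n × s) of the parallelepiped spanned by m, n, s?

4850

n × s:
i: 20·(-26) - (-5)·(-4) = -520 - 20 = -540
j: (-5)·(-18) - 16·(-26) = 90 - (-416) = 506
k: 16·(-4) - 20·(-18) = -64 - (-360) = 296
n × s = (-540, 506, 296)
m · (n × s) = (-16)·(-540) + (-11)·506 + 6·296 = 8640 - 5566 + 1776 = 4850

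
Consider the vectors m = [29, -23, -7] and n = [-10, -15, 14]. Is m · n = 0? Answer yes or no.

no

m · n = 29·(-10) + (-23)·(-15) + (-7)·14 = -290 + 345 - 98 = -43
Nonzero, so the vectors are not orthogonal.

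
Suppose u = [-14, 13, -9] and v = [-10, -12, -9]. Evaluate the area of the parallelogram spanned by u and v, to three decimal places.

i: 13·(-9) - (-9)·(-12) = -117 - 108 = -225
j: (-9)·(-10) - (-14)·(-9) = 90 - 126 = -36
k: (-14)·(-12) - 13·(-10) = 168 - (-130) = 298
u × v = (-225, -36, 298)
|u × v| = √((-225)² + (-36)² + 298²) = √140725 ≈ 375.1333

375.133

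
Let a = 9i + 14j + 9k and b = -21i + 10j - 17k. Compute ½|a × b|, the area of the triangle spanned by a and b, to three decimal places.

i: 14·(-17) - 9·10 = -238 - 90 = -328
j: 9·(-21) - 9·(-17) = -189 - (-153) = -36
k: 9·10 - 14·(-21) = 90 - (-294) = 384
a × b = (-328, -36, 384)
|a × b| = √((-328)² + (-36)² + 384²) = √256336 ≈ 506.2964
area = ½ · 506.2964 ≈ 253.148

253.148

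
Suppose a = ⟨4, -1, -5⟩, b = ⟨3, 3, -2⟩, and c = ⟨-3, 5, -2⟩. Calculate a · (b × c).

b × c:
i: 3·(-2) - (-2)·5 = -6 - (-10) = 4
j: (-2)·(-3) - 3·(-2) = 6 - (-6) = 12
k: 3·5 - 3·(-3) = 15 - (-9) = 24
b × c = (4, 12, 24)
a · (b × c) = 4·4 + (-1)·12 + (-5)·24 = 16 - 12 - 120 = -116

-116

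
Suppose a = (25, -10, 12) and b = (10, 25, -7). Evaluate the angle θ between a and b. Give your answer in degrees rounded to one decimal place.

a · b = 25·10 + (-10)·25 + 12·(-7) = 250 - 250 - 84 = -84
|a|² = 625 + 100 + 144 = 869,  |a| = √869 ≈ 29.478806
|b|² = 100 + 625 + 49 = 774,  |b| = √774 ≈ 27.820855
cos θ = -84 / (29.478806 · 27.820855) ≈ -0.10242
θ = arccos(-0.10242) ≈ 95.9°

95.9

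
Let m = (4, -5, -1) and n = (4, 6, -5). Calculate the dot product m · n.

-9

m · n = 4·4 + (-5)·6 + (-1)·(-5) = 16 - 30 + 5 = -9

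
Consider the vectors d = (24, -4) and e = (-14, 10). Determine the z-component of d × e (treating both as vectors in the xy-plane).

24·10 - (-4)·(-14) = 240 - 56 = 184

184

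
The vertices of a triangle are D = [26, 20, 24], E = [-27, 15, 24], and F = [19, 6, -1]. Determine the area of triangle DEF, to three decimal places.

753.508

DE = (-53, -5, 0),  DF = (-7, -14, -25)
i: (-5)·(-25) - 0·(-14) = 125 - 0 = 125
j: 0·(-7) - (-53)·(-25) = 0 - 1325 = -1325
k: (-53)·(-14) - (-5)·(-7) = 742 - 35 = 707
DE × DF = (125, -1325, 707)
|DE × DF| = √2271099 ≈ 1507.0166
area = ½ · 1507.0166 ≈ 753.508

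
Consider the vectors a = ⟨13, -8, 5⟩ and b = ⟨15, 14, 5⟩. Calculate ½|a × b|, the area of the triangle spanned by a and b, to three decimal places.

i: (-8)·5 - 5·14 = -40 - 70 = -110
j: 5·15 - 13·5 = 75 - 65 = 10
k: 13·14 - (-8)·15 = 182 - (-120) = 302
a × b = (-110, 10, 302)
|a × b| = √((-110)² + 10² + 302²) = √103404 ≈ 321.5649
area = ½ · 321.5649 ≈ 160.782

160.782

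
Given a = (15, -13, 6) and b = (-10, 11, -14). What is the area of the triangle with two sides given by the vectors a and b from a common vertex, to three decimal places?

96.412

i: (-13)·(-14) - 6·11 = 182 - 66 = 116
j: 6·(-10) - 15·(-14) = -60 - (-210) = 150
k: 15·11 - (-13)·(-10) = 165 - 130 = 35
a × b = (116, 150, 35)
|a × b| = √(116² + 150² + 35²) = √37181 ≈ 192.8238
area = ½ · 192.8238 ≈ 96.412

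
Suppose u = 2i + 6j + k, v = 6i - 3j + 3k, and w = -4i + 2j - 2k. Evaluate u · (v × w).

0

v × w:
i: (-3)·(-2) - 3·2 = 6 - 6 = 0
j: 3·(-4) - 6·(-2) = -12 - (-12) = 0
k: 6·2 - (-3)·(-4) = 12 - 12 = 0
v × w = (0, 0, 0)
u · (v × w) = 2·0 + 6·0 + 1·0 = 0 + 0 + 0 = 0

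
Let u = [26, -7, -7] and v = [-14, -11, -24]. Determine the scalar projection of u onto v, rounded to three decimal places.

u · v = 26·(-14) + (-7)·(-11) + (-7)·(-24) = -364 + 77 + 168 = -119
|v| = √(196 + 121 + 576) = √893 ≈ 29.8831
comp_v u = -119 / √893 ≈ -3.982

-3.982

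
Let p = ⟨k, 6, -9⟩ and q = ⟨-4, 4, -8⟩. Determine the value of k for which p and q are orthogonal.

24

p · q = k·(-4) + 6·4 + (-9)·(-8) = 96 - 4k
Set equal to 0: -4k = -96, so k = 24.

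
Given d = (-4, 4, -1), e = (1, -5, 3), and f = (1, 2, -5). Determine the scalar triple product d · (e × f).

-51

e × f:
i: (-5)·(-5) - 3·2 = 25 - 6 = 19
j: 3·1 - 1·(-5) = 3 - (-5) = 8
k: 1·2 - (-5)·1 = 2 - (-5) = 7
e × f = (19, 8, 7)
d · (e × f) = (-4)·19 + 4·8 + (-1)·7 = -76 + 32 - 7 = -51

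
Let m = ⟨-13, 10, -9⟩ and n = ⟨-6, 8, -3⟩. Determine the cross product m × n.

(42, 15, -44)

i: 10·(-3) - (-9)·8 = -30 - (-72) = 42
j: (-9)·(-6) - (-13)·(-3) = 54 - 39 = 15
k: (-13)·8 - 10·(-6) = -104 - (-60) = -44
m × n = (42, 15, -44)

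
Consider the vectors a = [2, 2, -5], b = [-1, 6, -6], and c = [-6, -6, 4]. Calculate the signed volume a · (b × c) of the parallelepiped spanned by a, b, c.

b × c:
i: 6·4 - (-6)·(-6) = 24 - 36 = -12
j: (-6)·(-6) - (-1)·4 = 36 - (-4) = 40
k: (-1)·(-6) - 6·(-6) = 6 - (-36) = 42
b × c = (-12, 40, 42)
a · (b × c) = 2·(-12) + 2·40 + (-5)·42 = -24 + 80 - 210 = -154

-154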